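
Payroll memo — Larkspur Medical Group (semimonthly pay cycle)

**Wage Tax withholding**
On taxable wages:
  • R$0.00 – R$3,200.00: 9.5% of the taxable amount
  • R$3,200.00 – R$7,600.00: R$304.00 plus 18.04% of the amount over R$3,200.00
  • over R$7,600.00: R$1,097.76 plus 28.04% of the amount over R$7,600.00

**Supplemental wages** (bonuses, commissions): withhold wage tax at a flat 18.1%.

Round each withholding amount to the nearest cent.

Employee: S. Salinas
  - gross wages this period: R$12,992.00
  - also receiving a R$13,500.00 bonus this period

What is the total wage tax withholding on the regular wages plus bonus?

Wage Tax: taxable = R$12,992.00
  R$1,097.76 + 28.04% × (R$12,992.00 − R$7,600.00) = R$1,097.76 + 28.04% × R$5,392.00 = R$2,609.68
Supplemental (18.1% flat on bonus): 18.1% × R$13,500.00 = R$2,443.50
Total wage tax: R$2,609.68 + R$2,443.50 = R$5,053.18

R$5,053.18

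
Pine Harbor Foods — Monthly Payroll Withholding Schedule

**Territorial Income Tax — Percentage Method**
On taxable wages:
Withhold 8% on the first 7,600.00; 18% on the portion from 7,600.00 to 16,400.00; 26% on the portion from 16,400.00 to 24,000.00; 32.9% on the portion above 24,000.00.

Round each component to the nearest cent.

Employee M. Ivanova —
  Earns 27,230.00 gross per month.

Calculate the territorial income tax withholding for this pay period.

5,230.67

Territorial Income Tax: taxable = 27,230.00
  4,168.00 + 32.9% × (27,230.00 − 24,000.00) = 4,168.00 + 32.9% × 3,230.00 = 5,230.67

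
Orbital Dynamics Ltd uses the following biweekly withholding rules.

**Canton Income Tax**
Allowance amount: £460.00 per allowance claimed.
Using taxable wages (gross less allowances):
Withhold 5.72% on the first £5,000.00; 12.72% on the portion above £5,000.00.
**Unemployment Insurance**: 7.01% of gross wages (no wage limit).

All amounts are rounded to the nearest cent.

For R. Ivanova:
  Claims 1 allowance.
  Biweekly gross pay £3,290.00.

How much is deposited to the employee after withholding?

Canton Income Tax: taxable = £3,290.00 − 1×£460.00 = £2,830.00
  5.72% × £2,830.00 = £161.88
Unemployment Insurance: 7.01% × £3,290.00 = £230.63
Total withheld: £161.88 + £230.63 = £392.51
Net pay: £3,290.00 − £392.51 = £2,897.49

£2,897.49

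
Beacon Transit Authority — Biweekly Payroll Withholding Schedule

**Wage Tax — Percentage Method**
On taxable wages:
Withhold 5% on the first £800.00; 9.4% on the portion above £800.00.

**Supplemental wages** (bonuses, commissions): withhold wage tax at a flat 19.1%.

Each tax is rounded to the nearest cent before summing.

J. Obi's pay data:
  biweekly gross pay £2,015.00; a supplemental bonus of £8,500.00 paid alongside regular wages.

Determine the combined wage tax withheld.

Wage Tax: taxable = £2,015.00
  £40.00 + 9.4% × (£2,015.00 − £800.00) = £40.00 + 9.4% × £1,215.00 = £154.21
Supplemental (19.1% flat on bonus): 19.1% × £8,500.00 = £1,623.50
Total wage tax: £154.21 + £1,623.50 = £1,777.71

£1,777.71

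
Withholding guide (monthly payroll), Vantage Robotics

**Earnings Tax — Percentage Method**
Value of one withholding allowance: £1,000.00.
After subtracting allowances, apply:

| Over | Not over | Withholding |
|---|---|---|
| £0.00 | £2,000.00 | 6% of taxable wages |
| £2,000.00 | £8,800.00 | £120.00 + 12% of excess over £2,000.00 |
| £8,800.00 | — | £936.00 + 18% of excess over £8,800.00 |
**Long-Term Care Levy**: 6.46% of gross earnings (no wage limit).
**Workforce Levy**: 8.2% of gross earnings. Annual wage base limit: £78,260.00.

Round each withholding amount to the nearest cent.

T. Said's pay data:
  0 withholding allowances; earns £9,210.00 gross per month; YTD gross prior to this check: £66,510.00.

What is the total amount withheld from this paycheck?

£2,359.99

Earnings Tax: taxable = £9,210.00
  £936.00 + 18% × (£9,210.00 − £8,800.00) = £936.00 + 18% × £410.00 = £1,009.80
Long-Term Care Levy: 6.46% × £9,210.00 = £594.97
Workforce Levy: 8.2% × £9,210.00 = £755.22
Total: £1,009.80 + £594.97 + £755.22 = £2,359.99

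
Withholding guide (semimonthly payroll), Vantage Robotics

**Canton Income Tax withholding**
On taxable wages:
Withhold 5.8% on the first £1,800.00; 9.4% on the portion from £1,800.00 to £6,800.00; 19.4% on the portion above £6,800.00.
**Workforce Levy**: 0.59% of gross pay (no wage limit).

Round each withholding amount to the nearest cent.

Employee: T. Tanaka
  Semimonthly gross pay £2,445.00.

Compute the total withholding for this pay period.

£179.46

Canton Income Tax: taxable = £2,445.00
  £104.40 + 9.4% × (£2,445.00 − £1,800.00) = £104.40 + 9.4% × £645.00 = £165.03
Workforce Levy: 0.59% × £2,445.00 = £14.43
Total: £165.03 + £14.43 = £179.46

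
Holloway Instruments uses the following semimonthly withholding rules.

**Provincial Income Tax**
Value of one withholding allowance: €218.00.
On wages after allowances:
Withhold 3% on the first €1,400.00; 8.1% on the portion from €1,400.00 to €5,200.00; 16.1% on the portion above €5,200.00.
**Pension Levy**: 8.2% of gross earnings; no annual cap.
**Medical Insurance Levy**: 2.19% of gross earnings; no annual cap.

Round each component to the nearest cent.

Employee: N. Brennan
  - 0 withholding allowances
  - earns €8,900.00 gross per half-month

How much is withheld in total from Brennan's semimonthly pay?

€1,870.21

Provincial Income Tax: taxable = €8,900.00
  €349.80 + 16.1% × (€8,900.00 − €5,200.00) = €349.80 + 16.1% × €3,700.00 = €945.50
Pension Levy: 8.2% × €8,900.00 = €729.80
Medical Insurance Levy: 2.19% × €8,900.00 = €194.91
Total: €945.50 + €729.80 + €194.91 = €1,870.21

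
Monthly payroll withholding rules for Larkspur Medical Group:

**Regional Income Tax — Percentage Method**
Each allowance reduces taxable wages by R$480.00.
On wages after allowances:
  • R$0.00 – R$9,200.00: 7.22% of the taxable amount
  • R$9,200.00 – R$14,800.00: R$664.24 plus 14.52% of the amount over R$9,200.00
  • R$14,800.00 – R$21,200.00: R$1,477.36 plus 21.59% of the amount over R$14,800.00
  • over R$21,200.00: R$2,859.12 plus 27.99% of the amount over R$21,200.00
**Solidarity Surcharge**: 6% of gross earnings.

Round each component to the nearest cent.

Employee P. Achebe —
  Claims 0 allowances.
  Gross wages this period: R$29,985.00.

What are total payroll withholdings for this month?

R$7,117.14

Regional Income Tax: taxable = R$29,985.00
  R$2,859.12 + 27.99% × (R$29,985.00 − R$21,200.00) = R$2,859.12 + 27.99% × R$8,785.00 = R$5,318.04
Solidarity Surcharge: 6% × R$29,985.00 = R$1,799.10
Total: R$5,318.04 + R$1,799.10 = R$7,117.14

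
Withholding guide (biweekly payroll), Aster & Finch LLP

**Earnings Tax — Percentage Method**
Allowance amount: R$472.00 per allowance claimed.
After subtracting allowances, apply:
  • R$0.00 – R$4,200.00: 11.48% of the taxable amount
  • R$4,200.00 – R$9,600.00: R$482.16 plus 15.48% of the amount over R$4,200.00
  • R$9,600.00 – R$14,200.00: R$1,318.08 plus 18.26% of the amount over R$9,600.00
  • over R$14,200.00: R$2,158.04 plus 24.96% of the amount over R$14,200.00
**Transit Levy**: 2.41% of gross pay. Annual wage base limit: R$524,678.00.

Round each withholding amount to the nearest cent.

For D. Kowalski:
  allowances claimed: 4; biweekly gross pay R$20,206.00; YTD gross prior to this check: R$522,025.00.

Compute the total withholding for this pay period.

Earnings Tax: taxable = R$20,206.00 − 4×R$472.00 = R$18,318.00
  R$2,158.04 + 24.96% × (R$18,318.00 − R$14,200.00) = R$2,158.04 + 24.96% × R$4,118.00 = R$3,185.89
Transit Levy: cap R$524,678.00 − YTD R$522,025.00 = R$2,653.00 subject; 2.41% × R$2,653.00 = R$63.94
Total: R$3,185.89 + R$63.94 = R$3,249.83

R$3,249.83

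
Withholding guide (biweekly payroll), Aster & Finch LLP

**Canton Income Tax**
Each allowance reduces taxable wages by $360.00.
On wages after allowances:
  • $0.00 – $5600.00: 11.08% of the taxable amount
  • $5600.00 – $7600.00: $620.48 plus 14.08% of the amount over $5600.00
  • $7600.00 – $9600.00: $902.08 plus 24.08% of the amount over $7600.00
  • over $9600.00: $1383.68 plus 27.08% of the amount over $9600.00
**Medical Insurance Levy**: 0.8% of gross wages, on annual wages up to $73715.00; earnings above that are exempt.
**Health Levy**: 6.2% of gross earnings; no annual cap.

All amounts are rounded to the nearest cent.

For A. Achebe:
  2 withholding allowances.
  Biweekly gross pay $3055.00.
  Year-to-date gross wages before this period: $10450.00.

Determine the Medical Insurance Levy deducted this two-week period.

$24.44

Medical Insurance Levy: 0.8% × $3055.00 = $24.44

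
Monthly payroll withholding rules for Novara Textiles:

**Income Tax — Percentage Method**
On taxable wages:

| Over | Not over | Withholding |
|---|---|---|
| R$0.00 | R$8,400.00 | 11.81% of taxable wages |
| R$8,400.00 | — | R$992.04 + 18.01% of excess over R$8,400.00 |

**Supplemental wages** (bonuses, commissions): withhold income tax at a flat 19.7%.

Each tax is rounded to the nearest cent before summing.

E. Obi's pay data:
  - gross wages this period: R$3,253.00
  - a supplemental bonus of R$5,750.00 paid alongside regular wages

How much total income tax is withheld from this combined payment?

Income Tax: taxable = R$3,253.00
  11.81% × R$3,253.00 = R$384.18
Supplemental (19.7% flat on bonus): 19.7% × R$5,750.00 = R$1,132.75
Total income tax: R$384.18 + R$1,132.75 = R$1,516.93

R$1,516.93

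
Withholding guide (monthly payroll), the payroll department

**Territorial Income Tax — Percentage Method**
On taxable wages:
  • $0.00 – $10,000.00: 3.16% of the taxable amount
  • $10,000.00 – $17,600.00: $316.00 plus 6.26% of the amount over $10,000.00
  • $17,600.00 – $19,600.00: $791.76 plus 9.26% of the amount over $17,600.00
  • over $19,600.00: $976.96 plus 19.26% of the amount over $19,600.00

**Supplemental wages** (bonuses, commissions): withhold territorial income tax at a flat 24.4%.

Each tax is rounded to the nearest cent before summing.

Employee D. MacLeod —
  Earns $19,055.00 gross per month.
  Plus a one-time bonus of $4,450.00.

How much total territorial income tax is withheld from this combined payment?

Territorial Income Tax: taxable = $19,055.00
  $791.76 + 9.26% × ($19,055.00 − $17,600.00) = $791.76 + 9.26% × $1,455.00 = $926.49
Supplemental (24.4% flat on bonus): 24.4% × $4,450.00 = $1,085.80
Total territorial income tax: $926.49 + $1,085.80 = $2,012.29

$2,012.29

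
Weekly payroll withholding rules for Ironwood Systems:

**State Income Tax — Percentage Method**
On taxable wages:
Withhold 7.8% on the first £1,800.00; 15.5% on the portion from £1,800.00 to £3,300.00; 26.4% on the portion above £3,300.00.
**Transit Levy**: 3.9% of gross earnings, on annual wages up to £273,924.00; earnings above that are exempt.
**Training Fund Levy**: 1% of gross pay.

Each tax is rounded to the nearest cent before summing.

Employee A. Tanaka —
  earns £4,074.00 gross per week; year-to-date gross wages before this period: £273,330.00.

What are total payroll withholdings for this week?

State Income Tax: taxable = £4,074.00
  £372.90 + 26.4% × (£4,074.00 − £3,300.00) = £372.90 + 26.4% × £774.00 = £577.24
Transit Levy: cap £273,924.00 − YTD £273,330.00 = £594.00 subject; 3.9% × £594.00 = £23.17
Training Fund Levy: 1% × £4,074.00 = £40.74
Total: £577.24 + £23.17 + £40.74 = £641.15

£641.15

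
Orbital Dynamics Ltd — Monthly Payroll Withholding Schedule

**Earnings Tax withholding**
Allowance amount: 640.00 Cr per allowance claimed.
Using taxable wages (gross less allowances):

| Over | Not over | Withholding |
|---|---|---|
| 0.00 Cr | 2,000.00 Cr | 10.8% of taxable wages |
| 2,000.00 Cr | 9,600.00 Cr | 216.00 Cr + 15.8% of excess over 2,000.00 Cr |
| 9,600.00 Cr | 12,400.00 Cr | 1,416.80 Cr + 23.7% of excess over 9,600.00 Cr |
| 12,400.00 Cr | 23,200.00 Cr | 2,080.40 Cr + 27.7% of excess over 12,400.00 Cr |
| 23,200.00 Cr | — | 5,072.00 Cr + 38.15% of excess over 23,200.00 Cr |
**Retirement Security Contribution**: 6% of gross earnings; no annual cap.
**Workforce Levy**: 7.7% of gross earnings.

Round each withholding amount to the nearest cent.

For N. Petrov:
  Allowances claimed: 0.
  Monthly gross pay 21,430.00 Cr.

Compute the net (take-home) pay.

Earnings Tax: taxable = 21,430.00 Cr
  2,080.40 Cr + 27.7% × (21,430.00 Cr − 12,400.00 Cr) = 2,080.40 Cr + 27.7% × 9,030.00 Cr = 4,581.71 Cr
Retirement Security Contribution: 6% × 21,430.00 Cr = 1,285.80 Cr
Workforce Levy: 7.7% × 21,430.00 Cr = 1,650.11 Cr
Total withheld: 4,581.71 Cr + 1,285.80 Cr + 1,650.11 Cr = 7,517.62 Cr
Net pay: 21,430.00 Cr − 7,517.62 Cr = 13,912.38 Cr

13,912.38 Cr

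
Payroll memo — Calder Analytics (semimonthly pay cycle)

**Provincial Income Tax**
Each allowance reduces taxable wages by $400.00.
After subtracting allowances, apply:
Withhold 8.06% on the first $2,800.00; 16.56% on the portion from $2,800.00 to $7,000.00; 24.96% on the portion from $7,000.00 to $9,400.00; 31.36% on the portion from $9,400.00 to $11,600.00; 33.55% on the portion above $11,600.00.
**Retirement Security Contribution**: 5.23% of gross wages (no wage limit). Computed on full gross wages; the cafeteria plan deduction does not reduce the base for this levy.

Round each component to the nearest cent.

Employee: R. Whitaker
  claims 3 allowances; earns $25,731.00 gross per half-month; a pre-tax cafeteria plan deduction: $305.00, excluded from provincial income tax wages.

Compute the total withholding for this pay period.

Provincial Income Tax: taxable = $25,731.00 − $305.00 − 3×$400.00 = $24,226.00
  $2,210.16 + 33.55% × ($24,226.00 − $11,600.00) = $2,210.16 + 33.55% × $12,626.00 = $6,446.18
Retirement Security Contribution: 5.23% × $25,731.00 = $1,345.73
Total: $6,446.18 + $1,345.73 = $7,791.91

$7,791.91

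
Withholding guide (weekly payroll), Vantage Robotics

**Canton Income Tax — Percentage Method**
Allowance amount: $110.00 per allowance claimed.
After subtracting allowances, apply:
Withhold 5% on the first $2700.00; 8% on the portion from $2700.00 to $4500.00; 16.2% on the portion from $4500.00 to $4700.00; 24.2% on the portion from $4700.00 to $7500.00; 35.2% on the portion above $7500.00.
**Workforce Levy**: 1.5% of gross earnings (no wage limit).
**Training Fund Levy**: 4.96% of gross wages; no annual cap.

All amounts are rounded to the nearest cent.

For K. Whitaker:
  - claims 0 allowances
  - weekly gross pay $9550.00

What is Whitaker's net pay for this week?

Canton Income Tax: taxable = $9550.00
  $989.00 + 35.2% × ($9550.00 − $7500.00) = $989.00 + 35.2% × $2050.00 = $1710.60
Workforce Levy: 1.5% × $9550.00 = $143.25
Training Fund Levy: 4.96% × $9550.00 = $473.68
Total withheld: $1710.60 + $143.25 + $473.68 = $2327.53
Net pay: $9550.00 − $2327.53 = $7222.47

$7222.47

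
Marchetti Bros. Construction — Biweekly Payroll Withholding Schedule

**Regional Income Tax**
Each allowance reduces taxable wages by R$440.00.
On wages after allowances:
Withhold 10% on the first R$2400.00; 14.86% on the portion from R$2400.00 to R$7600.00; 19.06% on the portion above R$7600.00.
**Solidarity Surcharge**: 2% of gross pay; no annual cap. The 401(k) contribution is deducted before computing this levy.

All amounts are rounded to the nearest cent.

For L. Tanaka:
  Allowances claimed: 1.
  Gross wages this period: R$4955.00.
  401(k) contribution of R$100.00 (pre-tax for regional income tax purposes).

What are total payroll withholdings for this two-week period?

R$636.53

Regional Income Tax: taxable = R$4955.00 − R$100.00 − 1×R$440.00 = R$4415.00
  R$240.00 + 14.86% × (R$4415.00 − R$2400.00) = R$240.00 + 14.86% × R$2015.00 = R$539.43
Solidarity Surcharge: 2% × R$4855.00 = R$97.10
Total: R$539.43 + R$97.10 = R$636.53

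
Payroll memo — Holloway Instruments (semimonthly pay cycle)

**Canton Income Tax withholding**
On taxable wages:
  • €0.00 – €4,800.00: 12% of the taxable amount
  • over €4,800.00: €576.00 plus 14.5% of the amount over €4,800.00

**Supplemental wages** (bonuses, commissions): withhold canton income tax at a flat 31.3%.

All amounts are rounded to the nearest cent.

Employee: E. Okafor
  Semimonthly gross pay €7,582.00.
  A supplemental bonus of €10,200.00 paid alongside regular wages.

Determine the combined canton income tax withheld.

Canton Income Tax: taxable = €7,582.00
  €576.00 + 14.5% × (€7,582.00 − €4,800.00) = €576.00 + 14.5% × €2,782.00 = €979.39
Supplemental (31.3% flat on bonus): 31.3% × €10,200.00 = €3,192.60
Total canton income tax: €979.39 + €3,192.60 = €4,171.99

€4,171.99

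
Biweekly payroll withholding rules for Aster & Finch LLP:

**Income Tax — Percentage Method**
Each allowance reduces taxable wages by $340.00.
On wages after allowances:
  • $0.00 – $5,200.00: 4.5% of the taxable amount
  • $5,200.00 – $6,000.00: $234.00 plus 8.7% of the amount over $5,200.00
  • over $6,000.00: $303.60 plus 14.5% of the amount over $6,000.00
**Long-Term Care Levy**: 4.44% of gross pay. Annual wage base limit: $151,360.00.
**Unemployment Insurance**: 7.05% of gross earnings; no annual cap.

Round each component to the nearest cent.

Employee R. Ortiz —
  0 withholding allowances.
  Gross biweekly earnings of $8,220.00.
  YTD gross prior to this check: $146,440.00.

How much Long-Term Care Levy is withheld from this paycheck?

$218.45

Long-Term Care Levy: cap $151,360.00 − YTD $146,440.00 = $4,920.00 subject; 4.44% × $4,920.00 = $218.45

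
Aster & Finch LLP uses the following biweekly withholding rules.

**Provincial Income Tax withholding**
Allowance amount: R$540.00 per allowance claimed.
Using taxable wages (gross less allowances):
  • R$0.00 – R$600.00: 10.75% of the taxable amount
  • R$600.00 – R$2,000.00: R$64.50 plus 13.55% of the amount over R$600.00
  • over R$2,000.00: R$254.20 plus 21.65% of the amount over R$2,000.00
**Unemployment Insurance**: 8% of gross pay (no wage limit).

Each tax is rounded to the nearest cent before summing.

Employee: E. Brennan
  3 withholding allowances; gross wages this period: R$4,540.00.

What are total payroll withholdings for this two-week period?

Provincial Income Tax: taxable = R$4,540.00 − 3×R$540.00 = R$2,920.00
  R$254.20 + 21.65% × (R$2,920.00 − R$2,000.00) = R$254.20 + 21.65% × R$920.00 = R$453.38
Unemployment Insurance: 8% × R$4,540.00 = R$363.20
Total: R$453.38 + R$363.20 = R$816.58

R$816.58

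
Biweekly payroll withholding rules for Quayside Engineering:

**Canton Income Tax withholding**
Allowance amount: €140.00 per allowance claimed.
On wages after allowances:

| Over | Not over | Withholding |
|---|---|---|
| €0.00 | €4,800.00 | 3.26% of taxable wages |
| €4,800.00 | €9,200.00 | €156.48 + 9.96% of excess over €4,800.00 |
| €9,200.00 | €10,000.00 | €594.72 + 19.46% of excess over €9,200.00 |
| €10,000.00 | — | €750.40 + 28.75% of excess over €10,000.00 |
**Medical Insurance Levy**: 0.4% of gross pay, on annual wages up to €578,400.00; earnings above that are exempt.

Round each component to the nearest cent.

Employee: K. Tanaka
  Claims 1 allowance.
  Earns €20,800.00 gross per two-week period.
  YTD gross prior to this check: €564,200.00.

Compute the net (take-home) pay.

€16,928.05

Canton Income Tax: taxable = €20,800.00 − 1×€140.00 = €20,660.00
  €750.40 + 28.75% × (€20,660.00 − €10,000.00) = €750.40 + 28.75% × €10,660.00 = €3,815.15
Medical Insurance Levy: cap €578,400.00 − YTD €564,200.00 = €14,200.00 subject; 0.4% × €14,200.00 = €56.80
Total withheld: €3,815.15 + €56.80 = €3,871.95
Net pay: €20,800.00 − €3,871.95 = €16,928.05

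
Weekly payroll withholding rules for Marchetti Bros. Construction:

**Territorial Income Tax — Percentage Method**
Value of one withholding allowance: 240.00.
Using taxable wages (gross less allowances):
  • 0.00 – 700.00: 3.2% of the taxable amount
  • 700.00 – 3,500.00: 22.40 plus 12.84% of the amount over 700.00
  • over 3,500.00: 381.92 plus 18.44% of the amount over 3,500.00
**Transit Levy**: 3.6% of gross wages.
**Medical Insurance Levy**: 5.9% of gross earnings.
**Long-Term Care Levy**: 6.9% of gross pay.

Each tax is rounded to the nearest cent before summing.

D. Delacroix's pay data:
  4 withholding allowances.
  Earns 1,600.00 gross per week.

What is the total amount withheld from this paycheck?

Territorial Income Tax: taxable = 1,600.00 − 4×240.00 = 640.00
  3.2% × 640.00 = 20.48
Transit Levy: 3.6% × 1,600.00 = 57.60
Medical Insurance Levy: 5.9% × 1,600.00 = 94.40
Long-Term Care Levy: 6.9% × 1,600.00 = 110.40
Total: 20.48 + 57.60 + 94.40 + 110.40 = 282.88

282.88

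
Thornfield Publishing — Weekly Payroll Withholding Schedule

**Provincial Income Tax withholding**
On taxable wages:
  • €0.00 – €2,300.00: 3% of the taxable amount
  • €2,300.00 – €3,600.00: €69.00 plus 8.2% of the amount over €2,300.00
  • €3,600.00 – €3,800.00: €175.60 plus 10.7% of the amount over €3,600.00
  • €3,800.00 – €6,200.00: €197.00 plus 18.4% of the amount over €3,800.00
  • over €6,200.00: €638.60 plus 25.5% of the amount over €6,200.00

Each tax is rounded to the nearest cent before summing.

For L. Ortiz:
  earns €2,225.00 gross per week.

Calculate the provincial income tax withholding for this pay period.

Provincial Income Tax: taxable = €2,225.00
  3% × €2,225.00 = €66.75

€66.75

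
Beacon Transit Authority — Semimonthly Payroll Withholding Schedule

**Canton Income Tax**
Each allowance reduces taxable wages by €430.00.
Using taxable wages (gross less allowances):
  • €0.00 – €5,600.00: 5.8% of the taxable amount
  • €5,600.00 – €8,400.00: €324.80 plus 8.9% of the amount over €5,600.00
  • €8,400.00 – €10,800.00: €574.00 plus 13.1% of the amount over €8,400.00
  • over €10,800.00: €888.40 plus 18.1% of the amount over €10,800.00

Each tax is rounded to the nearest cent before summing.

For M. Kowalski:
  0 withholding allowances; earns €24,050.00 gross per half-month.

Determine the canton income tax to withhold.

Canton Income Tax: taxable = €24,050.00
  €888.40 + 18.1% × (€24,050.00 − €10,800.00) = €888.40 + 18.1% × €13,250.00 = €3,286.65

€3,286.65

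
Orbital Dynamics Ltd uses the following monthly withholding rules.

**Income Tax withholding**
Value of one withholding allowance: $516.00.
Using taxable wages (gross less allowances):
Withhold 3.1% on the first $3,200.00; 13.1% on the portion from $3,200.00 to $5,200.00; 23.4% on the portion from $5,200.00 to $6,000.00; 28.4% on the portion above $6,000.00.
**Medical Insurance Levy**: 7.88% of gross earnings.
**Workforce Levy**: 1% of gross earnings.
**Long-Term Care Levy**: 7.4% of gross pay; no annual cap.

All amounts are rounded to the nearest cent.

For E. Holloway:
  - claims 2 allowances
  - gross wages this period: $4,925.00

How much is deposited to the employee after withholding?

Income Tax: taxable = $4,925.00 − 2×$516.00 = $3,893.00
  $99.20 + 13.1% × ($3,893.00 − $3,200.00) = $99.20 + 13.1% × $693.00 = $189.98
Medical Insurance Levy: 7.88% × $4,925.00 = $388.09
Workforce Levy: 1% × $4,925.00 = $49.25
Long-Term Care Levy: 7.4% × $4,925.00 = $364.45
Total withheld: $189.98 + $388.09 + $49.25 + $364.45 = $991.77
Net pay: $4,925.00 − $991.77 = $3,933.23

$3,933.23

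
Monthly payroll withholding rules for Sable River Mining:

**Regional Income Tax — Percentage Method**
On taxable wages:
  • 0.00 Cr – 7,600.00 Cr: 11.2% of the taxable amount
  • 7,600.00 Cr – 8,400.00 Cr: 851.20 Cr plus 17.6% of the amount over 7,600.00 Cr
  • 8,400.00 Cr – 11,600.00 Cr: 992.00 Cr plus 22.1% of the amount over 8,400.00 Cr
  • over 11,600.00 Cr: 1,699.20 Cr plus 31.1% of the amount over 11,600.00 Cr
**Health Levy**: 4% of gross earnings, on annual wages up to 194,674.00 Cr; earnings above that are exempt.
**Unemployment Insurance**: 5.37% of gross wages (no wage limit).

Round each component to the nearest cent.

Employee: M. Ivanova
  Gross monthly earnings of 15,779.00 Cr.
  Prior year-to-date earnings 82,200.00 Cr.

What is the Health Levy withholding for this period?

Health Levy: 4% × 15,779.00 Cr = 631.16 Cr

631.16 Cr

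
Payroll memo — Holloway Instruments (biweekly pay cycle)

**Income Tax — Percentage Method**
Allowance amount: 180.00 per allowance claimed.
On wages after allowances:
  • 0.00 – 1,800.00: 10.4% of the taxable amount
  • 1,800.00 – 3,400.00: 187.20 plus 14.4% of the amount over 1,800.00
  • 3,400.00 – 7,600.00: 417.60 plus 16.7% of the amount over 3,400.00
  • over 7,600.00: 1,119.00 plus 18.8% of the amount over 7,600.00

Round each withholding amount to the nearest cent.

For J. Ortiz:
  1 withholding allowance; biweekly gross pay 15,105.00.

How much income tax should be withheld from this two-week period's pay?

2,496.10

Income Tax: taxable = 15,105.00 − 1×180.00 = 14,925.00
  1,119.00 + 18.8% × (14,925.00 − 7,600.00) = 1,119.00 + 18.8% × 7,325.00 = 2,496.10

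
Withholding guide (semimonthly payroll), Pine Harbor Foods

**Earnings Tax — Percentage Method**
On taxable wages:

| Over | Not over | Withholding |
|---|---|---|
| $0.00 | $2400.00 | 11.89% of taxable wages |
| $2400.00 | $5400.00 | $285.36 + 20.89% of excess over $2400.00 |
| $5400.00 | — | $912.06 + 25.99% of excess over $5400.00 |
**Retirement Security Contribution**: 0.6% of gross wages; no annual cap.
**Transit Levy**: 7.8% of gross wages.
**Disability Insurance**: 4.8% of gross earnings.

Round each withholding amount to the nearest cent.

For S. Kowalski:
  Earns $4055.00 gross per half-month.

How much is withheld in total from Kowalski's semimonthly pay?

$1166.35

Earnings Tax: taxable = $4055.00
  $285.36 + 20.89% × ($4055.00 − $2400.00) = $285.36 + 20.89% × $1655.00 = $631.09
Retirement Security Contribution: 0.6% × $4055.00 = $24.33
Transit Levy: 7.8% × $4055.00 = $316.29
Disability Insurance: 4.8% × $4055.00 = $194.64
Total: $631.09 + $24.33 + $316.29 + $194.64 = $1166.35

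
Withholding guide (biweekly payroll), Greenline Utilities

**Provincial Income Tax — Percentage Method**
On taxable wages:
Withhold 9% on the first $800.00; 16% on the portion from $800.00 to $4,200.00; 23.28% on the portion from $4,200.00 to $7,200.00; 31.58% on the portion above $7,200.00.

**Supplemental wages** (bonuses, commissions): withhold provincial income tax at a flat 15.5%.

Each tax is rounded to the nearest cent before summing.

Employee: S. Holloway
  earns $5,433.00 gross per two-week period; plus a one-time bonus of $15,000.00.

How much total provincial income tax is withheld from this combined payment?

Provincial Income Tax: taxable = $5,433.00
  $616.00 + 23.28% × ($5,433.00 − $4,200.00) = $616.00 + 23.28% × $1,233.00 = $903.04
Supplemental (15.5% flat on bonus): 15.5% × $15,000.00 = $2,325.00
Total provincial income tax: $903.04 + $2,325.00 = $3,228.04

$3,228.04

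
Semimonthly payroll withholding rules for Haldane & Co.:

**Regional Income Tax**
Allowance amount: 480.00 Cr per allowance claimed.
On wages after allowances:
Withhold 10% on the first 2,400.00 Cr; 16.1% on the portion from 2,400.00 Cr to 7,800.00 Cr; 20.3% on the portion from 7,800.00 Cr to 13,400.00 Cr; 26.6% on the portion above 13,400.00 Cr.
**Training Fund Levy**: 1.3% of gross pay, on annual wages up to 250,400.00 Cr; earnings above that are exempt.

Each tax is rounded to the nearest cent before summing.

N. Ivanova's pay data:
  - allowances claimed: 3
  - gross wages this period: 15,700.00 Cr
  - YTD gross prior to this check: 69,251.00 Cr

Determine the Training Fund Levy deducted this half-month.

204.10 Cr

Training Fund Levy: 1.3% × 15,700.00 Cr = 204.10 Cr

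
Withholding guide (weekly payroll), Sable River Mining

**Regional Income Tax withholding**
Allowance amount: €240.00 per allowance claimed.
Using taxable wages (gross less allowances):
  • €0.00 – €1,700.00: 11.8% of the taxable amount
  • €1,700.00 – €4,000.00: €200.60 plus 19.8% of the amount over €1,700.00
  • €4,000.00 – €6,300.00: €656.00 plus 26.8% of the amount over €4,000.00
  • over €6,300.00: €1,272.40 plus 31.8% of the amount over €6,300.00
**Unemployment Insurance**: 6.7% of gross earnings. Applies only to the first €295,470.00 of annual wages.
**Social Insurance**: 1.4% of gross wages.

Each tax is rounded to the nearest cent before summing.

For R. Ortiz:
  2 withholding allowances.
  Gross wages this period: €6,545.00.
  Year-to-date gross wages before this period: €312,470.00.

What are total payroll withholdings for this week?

€1,301.05

Regional Income Tax: taxable = €6,545.00 − 2×€240.00 = €6,065.00
  €656.00 + 26.8% × (€6,065.00 − €4,000.00) = €656.00 + 26.8% × €2,065.00 = €1,209.42
Unemployment Insurance: YTD €312,470.00 ≥ cap €295,470.00 → €0.00
Social Insurance: 1.4% × €6,545.00 = €91.63
Total: €1,209.42 + €0.00 + €91.63 = €1,301.05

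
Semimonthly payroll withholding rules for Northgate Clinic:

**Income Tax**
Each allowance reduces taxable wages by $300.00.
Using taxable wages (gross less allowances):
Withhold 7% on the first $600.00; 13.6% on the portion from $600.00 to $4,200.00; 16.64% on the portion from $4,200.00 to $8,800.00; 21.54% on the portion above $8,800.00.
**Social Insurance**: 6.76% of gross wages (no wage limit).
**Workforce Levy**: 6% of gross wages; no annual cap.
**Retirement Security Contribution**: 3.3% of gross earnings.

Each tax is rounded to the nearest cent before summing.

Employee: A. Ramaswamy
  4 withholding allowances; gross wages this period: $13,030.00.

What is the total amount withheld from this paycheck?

Income Tax: taxable = $13,030.00 − 4×$300.00 = $11,830.00
  $1,297.04 + 21.54% × ($11,830.00 − $8,800.00) = $1,297.04 + 21.54% × $3,030.00 = $1,949.70
Social Insurance: 6.76% × $13,030.00 = $880.83
Workforce Levy: 6% × $13,030.00 = $781.80
Retirement Security Contribution: 3.3% × $13,030.00 = $429.99
Total: $1,949.70 + $880.83 + $781.80 + $429.99 = $4,042.32

$4,042.32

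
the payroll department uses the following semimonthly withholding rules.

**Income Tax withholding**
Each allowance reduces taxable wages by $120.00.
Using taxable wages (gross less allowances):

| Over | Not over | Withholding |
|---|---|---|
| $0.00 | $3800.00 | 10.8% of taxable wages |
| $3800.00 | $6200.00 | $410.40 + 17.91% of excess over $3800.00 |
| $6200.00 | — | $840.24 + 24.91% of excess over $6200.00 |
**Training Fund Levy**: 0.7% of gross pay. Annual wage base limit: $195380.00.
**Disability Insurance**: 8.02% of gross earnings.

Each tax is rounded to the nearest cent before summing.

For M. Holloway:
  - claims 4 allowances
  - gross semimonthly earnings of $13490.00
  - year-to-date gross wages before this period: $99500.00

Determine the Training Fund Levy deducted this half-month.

$94.43

Training Fund Levy: 0.7% × $13490.00 = $94.43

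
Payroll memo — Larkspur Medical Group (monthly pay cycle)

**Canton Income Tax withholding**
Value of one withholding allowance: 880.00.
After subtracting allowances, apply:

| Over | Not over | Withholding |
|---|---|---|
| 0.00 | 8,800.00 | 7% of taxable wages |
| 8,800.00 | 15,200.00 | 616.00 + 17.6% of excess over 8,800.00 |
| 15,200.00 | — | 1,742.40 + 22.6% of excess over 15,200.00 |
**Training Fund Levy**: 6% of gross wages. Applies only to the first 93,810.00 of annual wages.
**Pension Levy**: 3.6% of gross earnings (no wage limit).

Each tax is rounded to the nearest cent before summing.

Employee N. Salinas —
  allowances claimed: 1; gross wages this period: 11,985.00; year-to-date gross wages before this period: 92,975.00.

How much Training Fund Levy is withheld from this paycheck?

50.10

Training Fund Levy: cap 93,810.00 − YTD 92,975.00 = 835.00 subject; 6% × 835.00 = 50.10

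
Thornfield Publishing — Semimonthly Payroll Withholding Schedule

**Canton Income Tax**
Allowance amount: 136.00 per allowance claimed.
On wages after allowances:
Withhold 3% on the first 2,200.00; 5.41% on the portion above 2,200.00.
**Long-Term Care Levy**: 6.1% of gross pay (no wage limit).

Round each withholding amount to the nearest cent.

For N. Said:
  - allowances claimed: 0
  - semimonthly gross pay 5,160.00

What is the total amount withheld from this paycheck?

540.90

Canton Income Tax: taxable = 5,160.00
  66.00 + 5.41% × (5,160.00 − 2,200.00) = 66.00 + 5.41% × 2,960.00 = 226.14
Long-Term Care Levy: 6.1% × 5,160.00 = 314.76
Total: 226.14 + 314.76 = 540.90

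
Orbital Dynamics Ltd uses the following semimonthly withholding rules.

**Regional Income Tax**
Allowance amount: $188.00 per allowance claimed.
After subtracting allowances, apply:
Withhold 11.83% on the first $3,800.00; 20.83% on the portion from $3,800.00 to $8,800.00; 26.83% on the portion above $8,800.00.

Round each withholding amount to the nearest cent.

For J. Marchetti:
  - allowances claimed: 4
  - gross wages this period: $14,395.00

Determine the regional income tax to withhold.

Regional Income Tax: taxable = $14,395.00 − 4×$188.00 = $13,643.00
  $1,491.04 + 26.83% × ($13,643.00 − $8,800.00) = $1,491.04 + 26.83% × $4,843.00 = $2,790.42

$2,790.42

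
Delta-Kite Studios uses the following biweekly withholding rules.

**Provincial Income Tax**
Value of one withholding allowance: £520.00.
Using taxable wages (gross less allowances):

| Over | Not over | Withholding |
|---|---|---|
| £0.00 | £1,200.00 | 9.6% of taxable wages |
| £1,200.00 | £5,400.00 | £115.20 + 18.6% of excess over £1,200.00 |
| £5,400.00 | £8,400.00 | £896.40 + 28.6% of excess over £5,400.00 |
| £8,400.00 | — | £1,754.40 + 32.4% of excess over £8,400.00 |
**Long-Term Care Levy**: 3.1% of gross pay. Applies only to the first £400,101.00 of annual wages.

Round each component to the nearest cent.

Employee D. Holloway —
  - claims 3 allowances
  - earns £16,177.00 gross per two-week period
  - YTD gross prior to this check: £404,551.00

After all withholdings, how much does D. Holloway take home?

Provincial Income Tax: taxable = £16,177.00 − 3×£520.00 = £14,617.00
  £1,754.40 + 32.4% × (£14,617.00 − £8,400.00) = £1,754.40 + 32.4% × £6,217.00 = £3,768.71
Long-Term Care Levy: YTD £404,551.00 ≥ cap £400,101.00 → £0.00
Total withheld: £3,768.71 + £0.00 = £3,768.71
Net pay: £16,177.00 − £3,768.71 = £12,408.29

£12,408.29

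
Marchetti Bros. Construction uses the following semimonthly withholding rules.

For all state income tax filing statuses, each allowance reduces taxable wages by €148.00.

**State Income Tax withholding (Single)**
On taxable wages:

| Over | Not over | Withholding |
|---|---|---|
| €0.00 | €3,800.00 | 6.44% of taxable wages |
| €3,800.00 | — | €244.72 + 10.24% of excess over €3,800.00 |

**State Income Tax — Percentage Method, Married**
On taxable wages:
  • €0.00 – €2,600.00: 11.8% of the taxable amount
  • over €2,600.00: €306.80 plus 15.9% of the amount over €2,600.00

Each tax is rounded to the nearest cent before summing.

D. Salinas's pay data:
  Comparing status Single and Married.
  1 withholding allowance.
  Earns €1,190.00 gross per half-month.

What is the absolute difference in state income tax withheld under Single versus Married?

€55.86

State Income Tax (Single): taxable = €1,190.00 − 1×€148.00 = €1,042.00
  6.44% × €1,042.00 = €67.10
State Income Tax (Married): taxable = €1,190.00 − 1×€148.00 = €1,042.00
  11.8% × €1,042.00 = €122.96
Difference: |€67.10 − €122.96| = €55.86 (higher under Married)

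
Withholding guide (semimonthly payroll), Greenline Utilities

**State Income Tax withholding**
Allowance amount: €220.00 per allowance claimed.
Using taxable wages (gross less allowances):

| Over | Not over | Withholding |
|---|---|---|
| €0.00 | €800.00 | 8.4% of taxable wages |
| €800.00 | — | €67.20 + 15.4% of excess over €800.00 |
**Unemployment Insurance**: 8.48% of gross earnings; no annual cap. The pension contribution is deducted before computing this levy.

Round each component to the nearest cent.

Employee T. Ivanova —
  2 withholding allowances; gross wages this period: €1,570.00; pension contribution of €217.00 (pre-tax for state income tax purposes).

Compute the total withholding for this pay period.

State Income Tax: taxable = €1,570.00 − €217.00 − 2×€220.00 = €913.00
  €67.20 + 15.4% × (€913.00 − €800.00) = €67.20 + 15.4% × €113.00 = €84.60
Unemployment Insurance: 8.48% × €1,353.00 = €114.73
Total: €84.60 + €114.73 = €199.33

€199.33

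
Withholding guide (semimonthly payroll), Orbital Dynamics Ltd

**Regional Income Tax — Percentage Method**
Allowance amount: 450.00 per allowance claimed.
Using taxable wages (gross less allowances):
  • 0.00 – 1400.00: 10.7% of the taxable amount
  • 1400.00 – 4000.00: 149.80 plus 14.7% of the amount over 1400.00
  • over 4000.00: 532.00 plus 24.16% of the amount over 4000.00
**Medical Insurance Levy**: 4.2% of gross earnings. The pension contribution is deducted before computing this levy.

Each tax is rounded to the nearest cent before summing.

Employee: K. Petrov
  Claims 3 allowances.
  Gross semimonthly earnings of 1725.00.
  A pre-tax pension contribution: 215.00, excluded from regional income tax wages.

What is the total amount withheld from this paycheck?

Regional Income Tax: taxable = 1725.00 − 215.00 − 3×450.00 = 160.00
  10.7% × 160.00 = 17.12
Medical Insurance Levy: 4.2% × 1510.00 = 63.42
Total: 17.12 + 63.42 = 80.54

80.54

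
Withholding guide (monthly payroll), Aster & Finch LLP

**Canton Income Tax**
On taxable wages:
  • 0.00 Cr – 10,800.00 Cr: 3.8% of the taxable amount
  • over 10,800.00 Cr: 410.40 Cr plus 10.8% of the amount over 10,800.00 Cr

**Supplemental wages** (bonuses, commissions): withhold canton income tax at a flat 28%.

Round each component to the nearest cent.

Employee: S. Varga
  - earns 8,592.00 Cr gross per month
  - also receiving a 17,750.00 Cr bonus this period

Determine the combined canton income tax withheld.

5,296.50 Cr

Canton Income Tax: taxable = 8,592.00 Cr
  3.8% × 8,592.00 Cr = 326.50 Cr
Supplemental (28% flat on bonus): 28% × 17,750.00 Cr = 4,970.00 Cr
Total canton income tax: 326.50 Cr + 4,970.00 Cr = 5,296.50 Cr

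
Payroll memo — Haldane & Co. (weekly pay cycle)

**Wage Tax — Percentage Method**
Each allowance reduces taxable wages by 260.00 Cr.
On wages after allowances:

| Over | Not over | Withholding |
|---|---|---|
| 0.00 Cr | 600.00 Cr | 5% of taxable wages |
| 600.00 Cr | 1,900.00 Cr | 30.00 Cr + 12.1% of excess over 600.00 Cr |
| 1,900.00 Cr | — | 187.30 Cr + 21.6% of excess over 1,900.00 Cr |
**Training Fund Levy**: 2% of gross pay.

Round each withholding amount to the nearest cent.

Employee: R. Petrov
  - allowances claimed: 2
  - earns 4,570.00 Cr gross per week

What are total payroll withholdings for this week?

743.10 Cr

Wage Tax: taxable = 4,570.00 Cr − 2×260.00 Cr = 4,050.00 Cr
  187.30 Cr + 21.6% × (4,050.00 Cr − 1,900.00 Cr) = 187.30 Cr + 21.6% × 2,150.00 Cr = 651.70 Cr
Training Fund Levy: 2% × 4,570.00 Cr = 91.40 Cr
Total: 651.70 Cr + 91.40 Cr = 743.10 Cr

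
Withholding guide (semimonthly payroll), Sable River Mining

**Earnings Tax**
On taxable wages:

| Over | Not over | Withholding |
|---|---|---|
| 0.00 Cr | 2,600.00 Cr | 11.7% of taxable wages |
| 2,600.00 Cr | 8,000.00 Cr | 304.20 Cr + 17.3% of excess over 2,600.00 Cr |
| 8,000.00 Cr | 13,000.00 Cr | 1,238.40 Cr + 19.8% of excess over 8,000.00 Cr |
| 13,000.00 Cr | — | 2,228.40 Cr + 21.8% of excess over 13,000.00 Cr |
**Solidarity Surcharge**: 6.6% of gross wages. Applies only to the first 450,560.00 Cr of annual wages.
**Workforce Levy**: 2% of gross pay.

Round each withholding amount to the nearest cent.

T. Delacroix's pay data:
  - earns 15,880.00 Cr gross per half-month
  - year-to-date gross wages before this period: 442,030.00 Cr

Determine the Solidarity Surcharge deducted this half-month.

562.98 Cr

Solidarity Surcharge: cap 450,560.00 Cr − YTD 442,030.00 Cr = 8,530.00 Cr subject; 6.6% × 8,530.00 Cr = 562.98 Cr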